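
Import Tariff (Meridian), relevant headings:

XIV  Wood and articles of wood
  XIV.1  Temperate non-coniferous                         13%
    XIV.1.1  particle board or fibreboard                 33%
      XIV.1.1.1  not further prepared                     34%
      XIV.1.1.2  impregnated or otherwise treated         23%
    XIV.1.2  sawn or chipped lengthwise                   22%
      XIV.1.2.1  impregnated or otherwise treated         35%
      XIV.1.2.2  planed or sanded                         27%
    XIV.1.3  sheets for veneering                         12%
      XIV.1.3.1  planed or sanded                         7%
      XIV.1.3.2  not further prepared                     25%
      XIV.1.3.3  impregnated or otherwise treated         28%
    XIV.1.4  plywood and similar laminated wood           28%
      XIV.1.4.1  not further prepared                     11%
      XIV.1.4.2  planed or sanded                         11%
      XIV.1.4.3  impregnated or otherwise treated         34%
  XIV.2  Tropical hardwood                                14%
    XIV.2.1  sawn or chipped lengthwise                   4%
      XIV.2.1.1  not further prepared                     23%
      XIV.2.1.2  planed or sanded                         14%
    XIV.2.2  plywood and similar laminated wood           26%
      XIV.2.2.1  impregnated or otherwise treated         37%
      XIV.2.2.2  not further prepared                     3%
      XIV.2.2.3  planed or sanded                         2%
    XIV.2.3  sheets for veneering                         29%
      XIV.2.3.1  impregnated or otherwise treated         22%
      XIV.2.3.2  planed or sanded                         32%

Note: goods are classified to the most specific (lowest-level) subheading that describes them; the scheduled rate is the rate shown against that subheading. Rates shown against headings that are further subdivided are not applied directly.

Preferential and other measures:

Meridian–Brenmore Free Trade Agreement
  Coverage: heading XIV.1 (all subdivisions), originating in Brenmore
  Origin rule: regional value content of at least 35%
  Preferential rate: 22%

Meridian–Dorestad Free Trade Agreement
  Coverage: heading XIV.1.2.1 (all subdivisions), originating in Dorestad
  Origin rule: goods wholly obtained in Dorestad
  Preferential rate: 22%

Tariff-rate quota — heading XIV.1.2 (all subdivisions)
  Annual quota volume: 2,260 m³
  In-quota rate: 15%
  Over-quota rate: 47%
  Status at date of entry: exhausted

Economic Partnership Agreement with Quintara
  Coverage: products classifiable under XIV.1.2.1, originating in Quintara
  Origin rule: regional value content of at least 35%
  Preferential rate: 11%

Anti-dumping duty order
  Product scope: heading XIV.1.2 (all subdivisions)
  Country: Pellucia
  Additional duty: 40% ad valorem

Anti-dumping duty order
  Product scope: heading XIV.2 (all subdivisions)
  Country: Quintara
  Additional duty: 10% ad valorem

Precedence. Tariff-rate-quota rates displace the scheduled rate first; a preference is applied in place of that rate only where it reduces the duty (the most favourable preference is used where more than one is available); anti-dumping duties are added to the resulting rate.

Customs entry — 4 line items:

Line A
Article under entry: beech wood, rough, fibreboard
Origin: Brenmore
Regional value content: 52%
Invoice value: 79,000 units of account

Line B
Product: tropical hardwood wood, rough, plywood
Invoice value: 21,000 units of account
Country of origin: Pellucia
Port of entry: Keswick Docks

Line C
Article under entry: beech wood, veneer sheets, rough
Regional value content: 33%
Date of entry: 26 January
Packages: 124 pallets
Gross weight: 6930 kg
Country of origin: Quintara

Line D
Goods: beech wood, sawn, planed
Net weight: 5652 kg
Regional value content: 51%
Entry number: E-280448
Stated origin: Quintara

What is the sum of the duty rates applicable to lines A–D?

Line A: beech → XIV.1; fibreboard → XIV.1.1; rough → XIV.1.1.1. Scheduled 34%. Brenmore agreement on XIV.1: RVC ≥ 35% → 22% available; preferential 22%. → 22%.
Line B: tropical hardwood → XIV.2; plywood → XIV.2.2; rough → XIV.2.2.2. Scheduled 3%. No special measure applies. → 3%.
Line C: beech → XIV.1; veneer sheets → XIV.1.3; rough → XIV.1.3.2. Scheduled 25%. Quintara agreement on XIV.1.2.1: XIV.1.3.2 not covered. → 25%.
Line D: beech → XIV.1; sawn → XIV.1.2; planed → XIV.1.2.2. Scheduled 27%. quota on XIV.1.2 exhausted → over-quota 47%; Quintara agreement on XIV.1.2.1: XIV.1.2.2 not covered. → 47%.
Sum: 22% + 3% + 25% + 47% = 97%.

97%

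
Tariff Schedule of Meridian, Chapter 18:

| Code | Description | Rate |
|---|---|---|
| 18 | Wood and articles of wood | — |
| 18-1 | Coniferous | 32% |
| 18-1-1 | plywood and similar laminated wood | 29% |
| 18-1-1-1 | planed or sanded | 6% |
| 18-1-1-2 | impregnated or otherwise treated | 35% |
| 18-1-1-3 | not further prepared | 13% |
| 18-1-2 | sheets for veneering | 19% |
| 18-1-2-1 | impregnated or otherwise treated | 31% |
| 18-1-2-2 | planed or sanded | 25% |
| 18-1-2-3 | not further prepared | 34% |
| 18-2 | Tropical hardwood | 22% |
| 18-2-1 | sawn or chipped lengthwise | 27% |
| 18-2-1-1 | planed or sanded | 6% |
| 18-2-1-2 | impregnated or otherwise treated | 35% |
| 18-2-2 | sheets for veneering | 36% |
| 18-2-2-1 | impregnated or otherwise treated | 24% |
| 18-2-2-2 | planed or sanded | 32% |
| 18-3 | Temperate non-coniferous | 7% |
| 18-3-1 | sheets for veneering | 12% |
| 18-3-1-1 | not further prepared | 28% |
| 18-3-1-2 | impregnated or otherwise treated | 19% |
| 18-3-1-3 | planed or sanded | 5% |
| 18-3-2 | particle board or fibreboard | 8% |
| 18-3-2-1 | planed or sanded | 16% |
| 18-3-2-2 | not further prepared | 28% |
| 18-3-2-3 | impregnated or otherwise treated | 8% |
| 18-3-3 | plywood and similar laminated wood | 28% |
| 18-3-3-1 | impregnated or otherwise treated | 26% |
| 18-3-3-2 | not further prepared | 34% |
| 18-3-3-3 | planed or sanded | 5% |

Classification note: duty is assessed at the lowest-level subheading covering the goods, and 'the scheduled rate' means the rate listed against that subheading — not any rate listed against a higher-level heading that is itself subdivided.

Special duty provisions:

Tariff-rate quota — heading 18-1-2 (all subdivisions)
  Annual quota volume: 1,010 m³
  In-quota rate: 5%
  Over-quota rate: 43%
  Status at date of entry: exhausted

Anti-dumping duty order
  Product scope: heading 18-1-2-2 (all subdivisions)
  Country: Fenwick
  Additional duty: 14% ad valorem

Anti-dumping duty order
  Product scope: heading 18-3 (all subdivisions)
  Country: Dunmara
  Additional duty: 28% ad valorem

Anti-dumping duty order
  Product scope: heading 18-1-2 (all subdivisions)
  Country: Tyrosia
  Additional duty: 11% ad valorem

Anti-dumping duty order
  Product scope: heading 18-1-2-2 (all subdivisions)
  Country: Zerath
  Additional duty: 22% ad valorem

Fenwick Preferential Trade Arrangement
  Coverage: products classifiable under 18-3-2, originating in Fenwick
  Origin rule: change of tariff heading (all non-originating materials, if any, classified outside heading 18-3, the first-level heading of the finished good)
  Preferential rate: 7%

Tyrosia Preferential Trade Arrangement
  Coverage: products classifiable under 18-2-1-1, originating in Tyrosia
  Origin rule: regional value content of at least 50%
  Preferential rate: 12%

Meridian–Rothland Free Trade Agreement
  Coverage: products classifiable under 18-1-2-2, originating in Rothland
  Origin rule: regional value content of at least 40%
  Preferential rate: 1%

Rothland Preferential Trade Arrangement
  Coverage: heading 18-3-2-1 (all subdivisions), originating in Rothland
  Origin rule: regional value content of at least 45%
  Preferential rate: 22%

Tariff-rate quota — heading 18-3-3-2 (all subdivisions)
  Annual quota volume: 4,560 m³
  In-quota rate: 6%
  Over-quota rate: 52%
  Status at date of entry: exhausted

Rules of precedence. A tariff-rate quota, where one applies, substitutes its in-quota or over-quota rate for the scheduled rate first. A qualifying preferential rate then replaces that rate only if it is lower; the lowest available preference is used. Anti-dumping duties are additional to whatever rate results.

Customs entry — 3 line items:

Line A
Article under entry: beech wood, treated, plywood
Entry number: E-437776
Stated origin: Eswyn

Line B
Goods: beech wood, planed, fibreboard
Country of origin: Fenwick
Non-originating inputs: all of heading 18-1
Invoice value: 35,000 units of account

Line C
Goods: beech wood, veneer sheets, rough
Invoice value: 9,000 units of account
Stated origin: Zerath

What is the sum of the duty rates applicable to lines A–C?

Line A: beech → 18-3; plywood → 18-3-3; treated → 18-3-3-1. Scheduled 26%. No special measure applies. → 26%.
Line B: beech → 18-3; fibreboard → 18-3-2; planed → 18-3-2-1. Scheduled 16%. Fenwick agreement on 18-3-2: CTH met → 7% available; preferential 7%. → 7%.
Line C: beech → 18-3; veneer sheets → 18-3-1; rough → 18-3-1-1. Scheduled 28%. No special measure applies. → 28%.
Sum: 26% + 7% + 28% = 61%.

61%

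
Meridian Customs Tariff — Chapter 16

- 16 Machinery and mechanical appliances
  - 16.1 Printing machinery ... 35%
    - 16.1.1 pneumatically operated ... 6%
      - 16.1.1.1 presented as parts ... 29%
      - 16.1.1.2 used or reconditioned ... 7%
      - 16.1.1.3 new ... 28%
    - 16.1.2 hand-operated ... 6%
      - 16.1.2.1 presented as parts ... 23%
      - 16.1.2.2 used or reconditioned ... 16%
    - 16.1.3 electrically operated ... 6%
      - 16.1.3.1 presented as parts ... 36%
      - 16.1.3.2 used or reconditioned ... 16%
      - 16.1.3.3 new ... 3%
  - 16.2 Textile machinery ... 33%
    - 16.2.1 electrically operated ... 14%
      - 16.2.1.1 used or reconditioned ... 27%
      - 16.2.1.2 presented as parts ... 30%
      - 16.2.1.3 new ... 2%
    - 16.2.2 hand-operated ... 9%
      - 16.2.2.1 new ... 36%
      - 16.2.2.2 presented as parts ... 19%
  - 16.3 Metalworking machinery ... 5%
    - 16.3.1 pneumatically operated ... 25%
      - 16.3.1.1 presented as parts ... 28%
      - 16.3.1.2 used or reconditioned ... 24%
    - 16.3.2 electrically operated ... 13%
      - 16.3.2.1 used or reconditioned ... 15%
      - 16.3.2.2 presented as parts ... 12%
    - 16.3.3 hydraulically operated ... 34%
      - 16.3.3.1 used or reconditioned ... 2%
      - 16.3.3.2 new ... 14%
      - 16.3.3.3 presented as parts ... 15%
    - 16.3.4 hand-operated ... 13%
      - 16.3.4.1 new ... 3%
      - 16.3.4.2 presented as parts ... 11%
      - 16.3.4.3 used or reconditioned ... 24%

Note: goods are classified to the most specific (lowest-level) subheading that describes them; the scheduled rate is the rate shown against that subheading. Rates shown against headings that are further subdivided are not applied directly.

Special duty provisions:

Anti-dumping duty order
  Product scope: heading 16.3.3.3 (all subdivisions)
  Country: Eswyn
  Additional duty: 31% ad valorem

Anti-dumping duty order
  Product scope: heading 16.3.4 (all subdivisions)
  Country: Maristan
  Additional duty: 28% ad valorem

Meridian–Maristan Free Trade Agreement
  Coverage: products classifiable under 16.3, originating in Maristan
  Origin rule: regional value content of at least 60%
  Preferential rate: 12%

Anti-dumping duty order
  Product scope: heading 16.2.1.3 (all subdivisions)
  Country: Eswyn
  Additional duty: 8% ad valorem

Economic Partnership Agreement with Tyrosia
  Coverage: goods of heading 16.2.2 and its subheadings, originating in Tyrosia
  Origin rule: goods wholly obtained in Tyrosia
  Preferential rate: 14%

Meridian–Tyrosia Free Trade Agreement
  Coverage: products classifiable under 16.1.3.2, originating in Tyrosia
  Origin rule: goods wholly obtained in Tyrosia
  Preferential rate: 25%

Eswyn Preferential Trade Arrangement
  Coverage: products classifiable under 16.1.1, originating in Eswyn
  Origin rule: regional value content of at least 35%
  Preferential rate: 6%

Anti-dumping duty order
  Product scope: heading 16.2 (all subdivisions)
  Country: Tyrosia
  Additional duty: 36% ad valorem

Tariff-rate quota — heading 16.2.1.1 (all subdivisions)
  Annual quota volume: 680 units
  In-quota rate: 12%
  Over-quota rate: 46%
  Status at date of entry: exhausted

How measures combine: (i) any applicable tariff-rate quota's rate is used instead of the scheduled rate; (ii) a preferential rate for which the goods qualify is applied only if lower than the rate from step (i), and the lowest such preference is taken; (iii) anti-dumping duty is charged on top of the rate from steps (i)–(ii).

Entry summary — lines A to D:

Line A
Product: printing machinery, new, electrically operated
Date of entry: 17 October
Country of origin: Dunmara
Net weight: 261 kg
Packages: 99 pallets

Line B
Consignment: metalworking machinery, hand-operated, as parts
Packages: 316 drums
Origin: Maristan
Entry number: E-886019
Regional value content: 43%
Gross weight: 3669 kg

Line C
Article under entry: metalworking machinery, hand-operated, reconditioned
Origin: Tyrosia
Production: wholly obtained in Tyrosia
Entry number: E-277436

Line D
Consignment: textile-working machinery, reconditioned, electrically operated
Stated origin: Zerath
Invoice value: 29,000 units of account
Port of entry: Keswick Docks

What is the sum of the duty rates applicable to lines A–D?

Line A: printing → 16.1; electrically operated → 16.1.3; new → 16.1.3.3. Scheduled 3%. No special measure applies. → 3%.
Line B: metalworking → 16.3; hand-operated → 16.3.4; as parts → 16.3.4.2. Scheduled 11%. Maristan agreement on 16.3: RVC < 60%; anti-dumping (Maristan, 16.3.4): +28%; total 11% + 28% = 39%. → 39%.
Line C: metalworking → 16.3; hand-operated → 16.3.4; reconditioned → 16.3.4.3. Scheduled 24%. Tyrosia agreement on 16.2.2: 16.3.4.3 not covered; Tyrosia agreement on 16.1.3.2: 16.3.4.3 not covered. → 24%.
Line D: textile-working → 16.2; electrically operated → 16.2.1; reconditioned → 16.2.1.1. Scheduled 27%. quota on 16.2.1.1 exhausted → over-quota 46%. → 46%.
Sum: 3% + 39% + 24% + 46% = 112%.

112%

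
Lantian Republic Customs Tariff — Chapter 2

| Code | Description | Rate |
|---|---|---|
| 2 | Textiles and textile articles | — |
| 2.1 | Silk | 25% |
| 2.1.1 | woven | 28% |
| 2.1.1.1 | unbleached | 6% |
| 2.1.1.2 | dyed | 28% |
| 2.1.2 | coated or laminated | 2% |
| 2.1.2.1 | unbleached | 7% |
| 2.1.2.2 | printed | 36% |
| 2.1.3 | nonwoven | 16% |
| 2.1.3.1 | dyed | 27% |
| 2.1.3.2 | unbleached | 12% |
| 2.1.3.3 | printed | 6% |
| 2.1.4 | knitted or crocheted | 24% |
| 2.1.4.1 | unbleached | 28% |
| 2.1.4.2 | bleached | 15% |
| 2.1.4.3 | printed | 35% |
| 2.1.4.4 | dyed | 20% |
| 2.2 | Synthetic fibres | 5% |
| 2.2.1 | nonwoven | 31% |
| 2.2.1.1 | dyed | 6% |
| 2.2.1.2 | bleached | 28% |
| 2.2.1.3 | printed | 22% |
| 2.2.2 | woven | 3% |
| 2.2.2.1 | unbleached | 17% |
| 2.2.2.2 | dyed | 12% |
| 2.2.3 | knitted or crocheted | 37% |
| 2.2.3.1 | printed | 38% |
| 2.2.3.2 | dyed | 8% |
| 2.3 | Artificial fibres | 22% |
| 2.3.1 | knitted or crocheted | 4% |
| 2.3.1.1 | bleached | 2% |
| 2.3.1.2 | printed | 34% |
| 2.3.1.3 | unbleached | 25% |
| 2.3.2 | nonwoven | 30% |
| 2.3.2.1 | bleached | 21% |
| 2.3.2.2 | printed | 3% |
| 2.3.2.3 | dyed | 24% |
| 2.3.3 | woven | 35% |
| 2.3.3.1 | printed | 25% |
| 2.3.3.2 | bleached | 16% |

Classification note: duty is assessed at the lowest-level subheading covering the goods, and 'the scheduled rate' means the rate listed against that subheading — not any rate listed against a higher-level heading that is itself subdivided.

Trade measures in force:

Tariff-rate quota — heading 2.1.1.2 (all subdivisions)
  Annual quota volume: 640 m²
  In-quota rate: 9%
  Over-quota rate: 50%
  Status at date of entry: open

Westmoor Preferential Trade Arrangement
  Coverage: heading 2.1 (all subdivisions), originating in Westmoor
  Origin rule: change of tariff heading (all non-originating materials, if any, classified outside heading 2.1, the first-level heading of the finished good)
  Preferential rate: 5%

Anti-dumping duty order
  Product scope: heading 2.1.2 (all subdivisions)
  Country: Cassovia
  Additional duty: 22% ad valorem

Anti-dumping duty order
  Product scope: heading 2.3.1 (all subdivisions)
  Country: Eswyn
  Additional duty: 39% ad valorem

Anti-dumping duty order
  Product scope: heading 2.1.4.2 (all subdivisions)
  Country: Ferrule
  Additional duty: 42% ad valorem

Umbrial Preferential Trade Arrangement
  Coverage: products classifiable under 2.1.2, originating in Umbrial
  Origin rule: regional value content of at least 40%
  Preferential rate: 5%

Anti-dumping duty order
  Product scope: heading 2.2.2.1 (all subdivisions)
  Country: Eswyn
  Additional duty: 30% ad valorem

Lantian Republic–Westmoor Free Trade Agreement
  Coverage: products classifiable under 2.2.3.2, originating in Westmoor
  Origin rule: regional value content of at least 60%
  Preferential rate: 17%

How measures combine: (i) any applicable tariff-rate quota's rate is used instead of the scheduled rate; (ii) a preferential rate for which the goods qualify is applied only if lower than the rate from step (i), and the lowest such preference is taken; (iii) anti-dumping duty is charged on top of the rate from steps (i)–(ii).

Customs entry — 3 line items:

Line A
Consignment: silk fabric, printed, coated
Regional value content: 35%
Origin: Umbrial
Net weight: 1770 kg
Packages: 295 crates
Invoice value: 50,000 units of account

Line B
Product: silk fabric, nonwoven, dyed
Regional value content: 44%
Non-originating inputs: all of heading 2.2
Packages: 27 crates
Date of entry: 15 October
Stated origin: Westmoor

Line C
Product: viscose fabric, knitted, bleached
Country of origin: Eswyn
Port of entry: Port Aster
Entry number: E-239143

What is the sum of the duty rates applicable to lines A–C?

Line A: silk → 2.1; coated → 2.1.2; printed → 2.1.2.2. Scheduled 36%. Umbrial agreement on 2.1.2: RVC < 40%. → 36%.
Line B: silk → 2.1; nonwoven → 2.1.3; dyed → 2.1.3.1. Scheduled 27%. Westmoor agreement on 2.1: CTH met → 5% available; Westmoor agreement on 2.2.3.2: 2.1.3.1 not covered; preferential 5%. → 5%.
Line C: viscose → 2.3; knitted → 2.3.1; bleached → 2.3.1.1. Scheduled 2%. anti-dumping (Eswyn, 2.3.1): +39%; total 2% + 39% = 41%. → 41%.
Sum: 36% + 5% + 41% = 82%.

82%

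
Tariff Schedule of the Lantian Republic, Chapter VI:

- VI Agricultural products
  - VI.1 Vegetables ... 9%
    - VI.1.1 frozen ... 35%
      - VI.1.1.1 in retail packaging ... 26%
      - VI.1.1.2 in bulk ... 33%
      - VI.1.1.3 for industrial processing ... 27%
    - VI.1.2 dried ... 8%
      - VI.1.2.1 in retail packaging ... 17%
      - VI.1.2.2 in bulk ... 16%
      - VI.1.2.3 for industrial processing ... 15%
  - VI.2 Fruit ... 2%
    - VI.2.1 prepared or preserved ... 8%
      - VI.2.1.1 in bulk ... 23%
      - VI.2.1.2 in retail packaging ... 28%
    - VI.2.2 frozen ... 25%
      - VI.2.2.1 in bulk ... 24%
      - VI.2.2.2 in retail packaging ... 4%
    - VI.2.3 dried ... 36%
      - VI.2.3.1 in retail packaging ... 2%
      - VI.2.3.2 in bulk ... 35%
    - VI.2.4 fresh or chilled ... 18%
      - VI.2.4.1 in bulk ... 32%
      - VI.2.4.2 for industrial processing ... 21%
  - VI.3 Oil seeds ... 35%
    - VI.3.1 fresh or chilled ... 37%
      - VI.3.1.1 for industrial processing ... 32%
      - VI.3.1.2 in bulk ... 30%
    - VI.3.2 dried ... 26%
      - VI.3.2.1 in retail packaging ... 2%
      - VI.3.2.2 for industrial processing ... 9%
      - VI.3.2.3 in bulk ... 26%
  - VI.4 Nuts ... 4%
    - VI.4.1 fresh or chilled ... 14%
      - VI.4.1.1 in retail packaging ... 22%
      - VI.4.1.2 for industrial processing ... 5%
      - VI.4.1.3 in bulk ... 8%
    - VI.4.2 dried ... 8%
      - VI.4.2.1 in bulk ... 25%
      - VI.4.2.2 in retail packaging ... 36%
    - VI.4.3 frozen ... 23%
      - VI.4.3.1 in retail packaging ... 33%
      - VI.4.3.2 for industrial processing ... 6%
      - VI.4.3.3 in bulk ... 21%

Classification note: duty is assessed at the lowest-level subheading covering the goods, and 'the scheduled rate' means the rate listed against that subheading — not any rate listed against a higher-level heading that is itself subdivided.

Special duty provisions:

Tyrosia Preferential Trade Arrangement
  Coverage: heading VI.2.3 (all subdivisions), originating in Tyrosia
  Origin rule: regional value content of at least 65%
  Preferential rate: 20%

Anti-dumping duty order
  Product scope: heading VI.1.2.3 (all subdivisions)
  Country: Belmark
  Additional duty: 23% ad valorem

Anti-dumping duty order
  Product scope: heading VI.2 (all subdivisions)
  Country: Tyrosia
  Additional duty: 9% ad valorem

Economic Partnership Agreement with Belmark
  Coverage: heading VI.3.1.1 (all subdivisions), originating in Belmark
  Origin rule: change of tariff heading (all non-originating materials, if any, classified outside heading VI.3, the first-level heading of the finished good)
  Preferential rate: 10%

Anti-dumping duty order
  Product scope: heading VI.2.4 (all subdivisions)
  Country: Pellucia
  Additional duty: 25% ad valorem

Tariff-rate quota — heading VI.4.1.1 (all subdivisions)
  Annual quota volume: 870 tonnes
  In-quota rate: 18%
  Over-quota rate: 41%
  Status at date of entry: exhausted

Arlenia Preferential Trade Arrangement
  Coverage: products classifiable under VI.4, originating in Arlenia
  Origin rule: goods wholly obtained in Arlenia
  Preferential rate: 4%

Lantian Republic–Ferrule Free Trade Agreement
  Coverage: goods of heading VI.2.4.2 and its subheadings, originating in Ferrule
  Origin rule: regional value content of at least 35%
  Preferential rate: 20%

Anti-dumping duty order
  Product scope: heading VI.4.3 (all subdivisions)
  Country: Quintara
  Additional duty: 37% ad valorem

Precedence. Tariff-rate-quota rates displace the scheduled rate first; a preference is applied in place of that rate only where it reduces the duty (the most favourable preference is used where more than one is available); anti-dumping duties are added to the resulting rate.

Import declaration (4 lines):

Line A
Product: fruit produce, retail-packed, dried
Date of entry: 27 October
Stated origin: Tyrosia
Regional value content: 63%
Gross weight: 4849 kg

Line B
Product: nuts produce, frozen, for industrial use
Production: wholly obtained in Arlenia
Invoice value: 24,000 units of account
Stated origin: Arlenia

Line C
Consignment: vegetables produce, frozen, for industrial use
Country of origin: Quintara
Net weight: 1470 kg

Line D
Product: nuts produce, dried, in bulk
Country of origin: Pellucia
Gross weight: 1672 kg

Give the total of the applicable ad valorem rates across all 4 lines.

Line A: fruit → VI.2; dried → VI.2.3; retail-packed → VI.2.3.1. Scheduled 2%. Tyrosia agreement on VI.2.3: RVC < 65%; anti-dumping (Tyrosia, VI.2): +9%; total 2% + 9% = 11%. → 11%.
Line B: nuts → VI.4; frozen → VI.4.3; for industrial use → VI.4.3.2. Scheduled 6%. Arlenia agreement on VI.4: wholly obtained → 4% available; preferential 4%. → 4%.
Line C: vegetables → VI.1; frozen → VI.1.1; for industrial use → VI.1.1.3. Scheduled 27%. No special measure applies. → 27%.
Line D: nuts → VI.4; dried → VI.4.2; in bulk → VI.4.2.1. Scheduled 25%. No special measure applies. → 25%.
Sum: 11% + 4% + 27% + 25% = 67%.

67%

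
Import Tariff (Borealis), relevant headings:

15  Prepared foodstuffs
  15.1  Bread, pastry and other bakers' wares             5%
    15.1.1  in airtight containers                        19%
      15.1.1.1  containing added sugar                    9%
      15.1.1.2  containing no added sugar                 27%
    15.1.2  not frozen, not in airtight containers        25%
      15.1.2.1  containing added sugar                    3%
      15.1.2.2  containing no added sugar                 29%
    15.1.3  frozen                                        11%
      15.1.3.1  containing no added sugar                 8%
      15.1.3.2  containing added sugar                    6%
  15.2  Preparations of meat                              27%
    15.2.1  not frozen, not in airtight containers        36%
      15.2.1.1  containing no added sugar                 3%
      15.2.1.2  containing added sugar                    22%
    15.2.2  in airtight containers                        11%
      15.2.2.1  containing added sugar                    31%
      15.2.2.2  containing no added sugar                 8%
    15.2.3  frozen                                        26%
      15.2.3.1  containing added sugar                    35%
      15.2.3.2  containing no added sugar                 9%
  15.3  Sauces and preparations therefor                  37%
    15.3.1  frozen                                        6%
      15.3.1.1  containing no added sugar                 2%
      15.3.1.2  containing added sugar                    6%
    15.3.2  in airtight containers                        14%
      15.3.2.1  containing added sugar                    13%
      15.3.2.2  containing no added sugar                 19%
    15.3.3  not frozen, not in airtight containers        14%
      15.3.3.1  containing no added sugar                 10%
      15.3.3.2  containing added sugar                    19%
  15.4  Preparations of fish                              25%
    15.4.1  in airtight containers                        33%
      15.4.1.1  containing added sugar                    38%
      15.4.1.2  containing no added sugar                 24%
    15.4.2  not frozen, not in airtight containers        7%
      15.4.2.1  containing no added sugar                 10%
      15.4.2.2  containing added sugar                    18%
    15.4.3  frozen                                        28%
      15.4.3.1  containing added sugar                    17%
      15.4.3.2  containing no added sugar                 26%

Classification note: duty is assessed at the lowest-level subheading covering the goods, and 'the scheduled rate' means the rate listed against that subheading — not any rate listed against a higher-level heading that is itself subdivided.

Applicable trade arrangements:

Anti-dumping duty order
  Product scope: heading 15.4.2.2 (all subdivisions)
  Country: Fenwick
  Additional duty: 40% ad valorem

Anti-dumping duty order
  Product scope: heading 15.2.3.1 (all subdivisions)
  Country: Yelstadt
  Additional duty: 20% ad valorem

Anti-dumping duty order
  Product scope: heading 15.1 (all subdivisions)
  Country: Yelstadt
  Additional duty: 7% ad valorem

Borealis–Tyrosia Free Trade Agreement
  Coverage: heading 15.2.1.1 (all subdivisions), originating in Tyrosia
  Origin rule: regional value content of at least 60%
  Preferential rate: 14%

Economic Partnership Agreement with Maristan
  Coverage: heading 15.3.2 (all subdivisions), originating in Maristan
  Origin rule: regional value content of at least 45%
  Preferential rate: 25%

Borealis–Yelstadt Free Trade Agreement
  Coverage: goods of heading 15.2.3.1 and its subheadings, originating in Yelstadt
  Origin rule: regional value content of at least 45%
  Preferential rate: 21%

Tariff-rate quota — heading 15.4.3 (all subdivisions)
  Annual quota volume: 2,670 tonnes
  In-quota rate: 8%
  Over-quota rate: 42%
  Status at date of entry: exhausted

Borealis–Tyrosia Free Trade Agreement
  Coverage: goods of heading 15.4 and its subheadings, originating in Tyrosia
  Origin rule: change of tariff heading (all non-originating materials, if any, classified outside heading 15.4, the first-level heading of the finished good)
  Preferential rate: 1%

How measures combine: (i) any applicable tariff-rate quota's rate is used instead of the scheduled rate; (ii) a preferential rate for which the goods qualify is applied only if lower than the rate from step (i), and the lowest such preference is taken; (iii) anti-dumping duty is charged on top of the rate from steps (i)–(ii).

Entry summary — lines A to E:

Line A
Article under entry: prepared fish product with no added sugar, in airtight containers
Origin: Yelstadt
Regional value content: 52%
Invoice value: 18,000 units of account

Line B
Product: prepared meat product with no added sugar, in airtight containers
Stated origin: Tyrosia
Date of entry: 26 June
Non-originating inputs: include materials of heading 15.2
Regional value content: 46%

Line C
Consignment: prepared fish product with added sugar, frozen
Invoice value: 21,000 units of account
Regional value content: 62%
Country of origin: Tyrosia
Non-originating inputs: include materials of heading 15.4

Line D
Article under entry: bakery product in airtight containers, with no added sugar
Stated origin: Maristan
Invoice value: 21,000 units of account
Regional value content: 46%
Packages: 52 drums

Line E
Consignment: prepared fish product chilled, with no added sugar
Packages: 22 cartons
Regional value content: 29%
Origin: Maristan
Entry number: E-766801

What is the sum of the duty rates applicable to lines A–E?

111%

Line A: prepared fish product → 15.4; in airtight containers → 15.4.1; with no added sugar → 15.4.1.2. Scheduled 24%. Yelstadt agreement on 15.2.3.1: 15.4.1.2 not covered. → 24%.
Line B: prepared meat product → 15.2; in airtight containers → 15.2.2; with no added sugar → 15.2.2.2. Scheduled 8%. Tyrosia agreement on 15.2.1.1: 15.2.2.2 not covered; Tyrosia agreement on 15.4: 15.2.2.2 not covered. → 8%.
Line C: prepared fish product → 15.4; frozen → 15.4.3; with added sugar → 15.4.3.1. Scheduled 17%. quota on 15.4.3 exhausted → over-quota 42%; Tyrosia agreement on 15.2.1.1: 15.4.3.1 not covered; Tyrosia agreement on 15.4: CTH not met. → 42%.
Line D: bakery product → 15.1; in airtight containers → 15.1.1; with no added sugar → 15.1.1.2. Scheduled 27%. Maristan agreement on 15.3.2: 15.1.1.2 not covered. → 27%.
Line E: prepared fish product → 15.4; chilled → 15.4.2; with no added sugar → 15.4.2.1. Scheduled 10%. Maristan agreement on 15.3.2: 15.4.2.1 not covered. → 10%.
Sum: 24% + 8% + 42% + 27% + 10% = 111%.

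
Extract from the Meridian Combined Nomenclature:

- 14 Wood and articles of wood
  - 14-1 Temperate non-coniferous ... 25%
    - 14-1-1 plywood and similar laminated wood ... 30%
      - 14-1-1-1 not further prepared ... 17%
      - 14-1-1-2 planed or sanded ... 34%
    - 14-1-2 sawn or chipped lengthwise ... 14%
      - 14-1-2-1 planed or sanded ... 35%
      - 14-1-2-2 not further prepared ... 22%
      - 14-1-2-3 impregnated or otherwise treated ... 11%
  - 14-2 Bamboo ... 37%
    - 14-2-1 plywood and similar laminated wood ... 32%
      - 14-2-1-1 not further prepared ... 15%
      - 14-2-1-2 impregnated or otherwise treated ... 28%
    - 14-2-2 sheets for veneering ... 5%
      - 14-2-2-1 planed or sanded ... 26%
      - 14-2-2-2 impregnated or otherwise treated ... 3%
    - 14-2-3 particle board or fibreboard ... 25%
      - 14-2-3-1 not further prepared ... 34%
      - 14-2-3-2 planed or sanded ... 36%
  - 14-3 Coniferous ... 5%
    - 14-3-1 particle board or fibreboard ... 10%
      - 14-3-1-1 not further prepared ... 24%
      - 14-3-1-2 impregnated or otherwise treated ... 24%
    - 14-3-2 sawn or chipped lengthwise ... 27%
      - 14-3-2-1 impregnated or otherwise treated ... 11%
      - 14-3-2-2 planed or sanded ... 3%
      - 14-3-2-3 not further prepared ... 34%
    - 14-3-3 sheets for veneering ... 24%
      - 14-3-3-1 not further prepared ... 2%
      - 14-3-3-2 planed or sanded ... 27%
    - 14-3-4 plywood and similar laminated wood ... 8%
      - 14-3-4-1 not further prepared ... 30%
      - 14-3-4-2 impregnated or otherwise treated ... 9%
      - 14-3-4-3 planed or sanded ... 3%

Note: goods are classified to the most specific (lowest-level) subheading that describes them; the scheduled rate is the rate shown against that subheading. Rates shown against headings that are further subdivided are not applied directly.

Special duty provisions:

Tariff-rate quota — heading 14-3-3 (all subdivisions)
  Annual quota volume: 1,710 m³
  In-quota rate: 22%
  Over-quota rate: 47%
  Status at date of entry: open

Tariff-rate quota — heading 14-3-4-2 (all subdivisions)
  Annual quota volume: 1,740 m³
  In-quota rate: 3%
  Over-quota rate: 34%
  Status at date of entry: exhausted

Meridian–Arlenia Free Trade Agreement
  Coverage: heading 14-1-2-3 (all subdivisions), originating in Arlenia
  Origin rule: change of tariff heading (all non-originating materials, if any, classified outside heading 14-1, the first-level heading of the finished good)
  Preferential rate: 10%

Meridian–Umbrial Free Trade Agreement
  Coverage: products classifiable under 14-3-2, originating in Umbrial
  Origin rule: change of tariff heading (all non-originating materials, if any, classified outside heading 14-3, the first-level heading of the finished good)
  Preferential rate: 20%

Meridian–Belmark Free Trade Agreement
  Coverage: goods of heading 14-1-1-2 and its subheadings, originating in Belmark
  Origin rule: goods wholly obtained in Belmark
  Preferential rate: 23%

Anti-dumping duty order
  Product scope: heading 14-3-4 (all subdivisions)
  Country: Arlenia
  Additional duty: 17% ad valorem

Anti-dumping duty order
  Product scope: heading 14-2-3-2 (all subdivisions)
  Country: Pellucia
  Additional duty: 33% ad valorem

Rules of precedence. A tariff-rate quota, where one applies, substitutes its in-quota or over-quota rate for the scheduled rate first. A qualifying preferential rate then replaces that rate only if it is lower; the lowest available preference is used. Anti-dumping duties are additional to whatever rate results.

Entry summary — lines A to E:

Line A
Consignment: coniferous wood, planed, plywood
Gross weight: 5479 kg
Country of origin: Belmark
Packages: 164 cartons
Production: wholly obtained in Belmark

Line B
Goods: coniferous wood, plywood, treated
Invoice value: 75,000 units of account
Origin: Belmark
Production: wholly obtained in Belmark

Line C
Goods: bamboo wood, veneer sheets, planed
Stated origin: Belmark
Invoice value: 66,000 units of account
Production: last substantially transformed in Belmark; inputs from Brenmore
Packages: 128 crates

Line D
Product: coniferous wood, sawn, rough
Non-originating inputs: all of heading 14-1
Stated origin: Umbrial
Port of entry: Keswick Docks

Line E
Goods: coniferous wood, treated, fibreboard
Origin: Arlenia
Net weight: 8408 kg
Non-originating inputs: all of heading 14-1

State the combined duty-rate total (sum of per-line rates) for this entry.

107%

Line A: coniferous → 14-3; plywood → 14-3-4; planed → 14-3-4-3. Scheduled 3%. Belmark agreement on 14-1-1-2: 14-3-4-3 not covered. → 3%.
Line B: coniferous → 14-3; plywood → 14-3-4; treated → 14-3-4-2. Scheduled 9%. quota on 14-3-4-2 exhausted → over-quota 34%; Belmark agreement on 14-1-1-2: 14-3-4-2 not covered. → 34%.
Line C: bamboo → 14-2; veneer sheets → 14-2-2; planed → 14-2-2-1. Scheduled 26%. Belmark agreement on 14-1-1-2: 14-2-2-1 not covered. → 26%.
Line D: coniferous → 14-3; sawn → 14-3-2; rough → 14-3-2-3. Scheduled 34%. Umbrial agreement on 14-3-2: CTH met → 20% available; preferential 20%. → 20%.
Line E: coniferous → 14-3; fibreboard → 14-3-1; treated → 14-3-1-2. Scheduled 24%. Arlenia agreement on 14-1-2-3: 14-3-1-2 not covered. → 24%.
Sum: 3% + 34% + 26% + 20% + 24% = 107%.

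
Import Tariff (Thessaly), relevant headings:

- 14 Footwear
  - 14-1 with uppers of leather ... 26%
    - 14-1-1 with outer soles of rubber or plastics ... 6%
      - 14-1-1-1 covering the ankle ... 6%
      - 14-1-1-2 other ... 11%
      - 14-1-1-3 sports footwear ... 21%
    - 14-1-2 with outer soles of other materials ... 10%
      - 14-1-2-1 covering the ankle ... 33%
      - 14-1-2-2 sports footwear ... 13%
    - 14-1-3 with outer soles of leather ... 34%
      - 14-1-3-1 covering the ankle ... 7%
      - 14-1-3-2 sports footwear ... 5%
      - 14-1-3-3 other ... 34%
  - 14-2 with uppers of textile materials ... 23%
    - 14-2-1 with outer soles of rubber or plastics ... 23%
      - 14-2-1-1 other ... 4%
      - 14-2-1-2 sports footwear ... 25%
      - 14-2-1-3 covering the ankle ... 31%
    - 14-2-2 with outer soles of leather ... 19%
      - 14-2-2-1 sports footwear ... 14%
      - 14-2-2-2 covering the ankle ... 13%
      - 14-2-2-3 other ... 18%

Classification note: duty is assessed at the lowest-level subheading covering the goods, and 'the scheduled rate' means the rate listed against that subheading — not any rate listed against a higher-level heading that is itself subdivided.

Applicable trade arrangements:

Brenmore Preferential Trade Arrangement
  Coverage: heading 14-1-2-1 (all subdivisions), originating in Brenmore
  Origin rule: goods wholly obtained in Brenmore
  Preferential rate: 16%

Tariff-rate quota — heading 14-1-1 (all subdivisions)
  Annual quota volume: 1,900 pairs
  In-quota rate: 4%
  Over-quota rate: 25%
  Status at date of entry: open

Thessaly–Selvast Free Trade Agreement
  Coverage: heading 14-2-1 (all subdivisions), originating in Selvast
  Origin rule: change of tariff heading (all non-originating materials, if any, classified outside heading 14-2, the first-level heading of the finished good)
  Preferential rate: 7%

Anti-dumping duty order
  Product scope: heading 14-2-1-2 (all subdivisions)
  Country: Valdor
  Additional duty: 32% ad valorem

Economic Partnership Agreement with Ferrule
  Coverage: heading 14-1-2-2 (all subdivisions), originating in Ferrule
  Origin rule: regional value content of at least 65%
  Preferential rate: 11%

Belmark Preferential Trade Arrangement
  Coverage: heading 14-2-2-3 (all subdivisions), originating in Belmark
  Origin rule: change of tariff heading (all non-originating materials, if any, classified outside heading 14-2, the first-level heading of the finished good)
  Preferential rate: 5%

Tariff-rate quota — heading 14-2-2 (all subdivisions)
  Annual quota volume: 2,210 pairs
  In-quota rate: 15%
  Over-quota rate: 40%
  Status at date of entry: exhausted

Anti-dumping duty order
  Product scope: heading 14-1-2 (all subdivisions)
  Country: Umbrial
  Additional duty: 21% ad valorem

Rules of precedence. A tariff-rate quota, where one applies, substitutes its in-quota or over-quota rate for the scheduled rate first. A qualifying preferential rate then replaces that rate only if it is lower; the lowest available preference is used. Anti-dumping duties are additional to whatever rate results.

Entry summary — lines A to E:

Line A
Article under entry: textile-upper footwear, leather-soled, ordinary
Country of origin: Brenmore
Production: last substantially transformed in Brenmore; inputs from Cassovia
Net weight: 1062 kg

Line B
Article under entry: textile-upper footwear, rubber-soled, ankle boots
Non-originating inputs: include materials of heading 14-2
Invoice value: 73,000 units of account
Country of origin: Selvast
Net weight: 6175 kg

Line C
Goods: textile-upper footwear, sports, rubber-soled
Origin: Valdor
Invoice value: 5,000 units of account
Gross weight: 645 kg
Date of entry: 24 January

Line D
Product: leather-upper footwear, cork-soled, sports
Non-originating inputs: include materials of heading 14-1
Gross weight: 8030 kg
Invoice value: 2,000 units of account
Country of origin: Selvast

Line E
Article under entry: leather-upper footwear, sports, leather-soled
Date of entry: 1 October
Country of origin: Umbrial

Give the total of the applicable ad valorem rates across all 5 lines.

146%

Line A: textile-upper → 14-2; leather-soled → 14-2-2; ordinary → 14-2-2-3. Scheduled 18%. quota on 14-2-2 exhausted → over-quota 40%; Brenmore agreement on 14-1-2-1: 14-2-2-3 not covered. → 40%.
Line B: textile-upper → 14-2; rubber-soled → 14-2-1; ankle boots → 14-2-1-3. Scheduled 31%. Selvast agreement on 14-2-1: CTH not met. → 31%.
Line C: textile-upper → 14-2; rubber-soled → 14-2-1; sports → 14-2-1-2. Scheduled 25%. anti-dumping (Valdor, 14-2-1-2): +32%; total 25% + 32% = 57%. → 57%.
Line D: leather-upper → 14-1; cork-soled → 14-1-2; sports → 14-1-2-2. Scheduled 13%. Selvast agreement on 14-2-1: 14-1-2-2 not covered. → 13%.
Line E: leather-upper → 14-1; leather-soled → 14-1-3; sports → 14-1-3-2. Scheduled 5%. No special measure applies. → 5%.
Sum: 40% + 31% + 57% + 13% + 5% = 146%.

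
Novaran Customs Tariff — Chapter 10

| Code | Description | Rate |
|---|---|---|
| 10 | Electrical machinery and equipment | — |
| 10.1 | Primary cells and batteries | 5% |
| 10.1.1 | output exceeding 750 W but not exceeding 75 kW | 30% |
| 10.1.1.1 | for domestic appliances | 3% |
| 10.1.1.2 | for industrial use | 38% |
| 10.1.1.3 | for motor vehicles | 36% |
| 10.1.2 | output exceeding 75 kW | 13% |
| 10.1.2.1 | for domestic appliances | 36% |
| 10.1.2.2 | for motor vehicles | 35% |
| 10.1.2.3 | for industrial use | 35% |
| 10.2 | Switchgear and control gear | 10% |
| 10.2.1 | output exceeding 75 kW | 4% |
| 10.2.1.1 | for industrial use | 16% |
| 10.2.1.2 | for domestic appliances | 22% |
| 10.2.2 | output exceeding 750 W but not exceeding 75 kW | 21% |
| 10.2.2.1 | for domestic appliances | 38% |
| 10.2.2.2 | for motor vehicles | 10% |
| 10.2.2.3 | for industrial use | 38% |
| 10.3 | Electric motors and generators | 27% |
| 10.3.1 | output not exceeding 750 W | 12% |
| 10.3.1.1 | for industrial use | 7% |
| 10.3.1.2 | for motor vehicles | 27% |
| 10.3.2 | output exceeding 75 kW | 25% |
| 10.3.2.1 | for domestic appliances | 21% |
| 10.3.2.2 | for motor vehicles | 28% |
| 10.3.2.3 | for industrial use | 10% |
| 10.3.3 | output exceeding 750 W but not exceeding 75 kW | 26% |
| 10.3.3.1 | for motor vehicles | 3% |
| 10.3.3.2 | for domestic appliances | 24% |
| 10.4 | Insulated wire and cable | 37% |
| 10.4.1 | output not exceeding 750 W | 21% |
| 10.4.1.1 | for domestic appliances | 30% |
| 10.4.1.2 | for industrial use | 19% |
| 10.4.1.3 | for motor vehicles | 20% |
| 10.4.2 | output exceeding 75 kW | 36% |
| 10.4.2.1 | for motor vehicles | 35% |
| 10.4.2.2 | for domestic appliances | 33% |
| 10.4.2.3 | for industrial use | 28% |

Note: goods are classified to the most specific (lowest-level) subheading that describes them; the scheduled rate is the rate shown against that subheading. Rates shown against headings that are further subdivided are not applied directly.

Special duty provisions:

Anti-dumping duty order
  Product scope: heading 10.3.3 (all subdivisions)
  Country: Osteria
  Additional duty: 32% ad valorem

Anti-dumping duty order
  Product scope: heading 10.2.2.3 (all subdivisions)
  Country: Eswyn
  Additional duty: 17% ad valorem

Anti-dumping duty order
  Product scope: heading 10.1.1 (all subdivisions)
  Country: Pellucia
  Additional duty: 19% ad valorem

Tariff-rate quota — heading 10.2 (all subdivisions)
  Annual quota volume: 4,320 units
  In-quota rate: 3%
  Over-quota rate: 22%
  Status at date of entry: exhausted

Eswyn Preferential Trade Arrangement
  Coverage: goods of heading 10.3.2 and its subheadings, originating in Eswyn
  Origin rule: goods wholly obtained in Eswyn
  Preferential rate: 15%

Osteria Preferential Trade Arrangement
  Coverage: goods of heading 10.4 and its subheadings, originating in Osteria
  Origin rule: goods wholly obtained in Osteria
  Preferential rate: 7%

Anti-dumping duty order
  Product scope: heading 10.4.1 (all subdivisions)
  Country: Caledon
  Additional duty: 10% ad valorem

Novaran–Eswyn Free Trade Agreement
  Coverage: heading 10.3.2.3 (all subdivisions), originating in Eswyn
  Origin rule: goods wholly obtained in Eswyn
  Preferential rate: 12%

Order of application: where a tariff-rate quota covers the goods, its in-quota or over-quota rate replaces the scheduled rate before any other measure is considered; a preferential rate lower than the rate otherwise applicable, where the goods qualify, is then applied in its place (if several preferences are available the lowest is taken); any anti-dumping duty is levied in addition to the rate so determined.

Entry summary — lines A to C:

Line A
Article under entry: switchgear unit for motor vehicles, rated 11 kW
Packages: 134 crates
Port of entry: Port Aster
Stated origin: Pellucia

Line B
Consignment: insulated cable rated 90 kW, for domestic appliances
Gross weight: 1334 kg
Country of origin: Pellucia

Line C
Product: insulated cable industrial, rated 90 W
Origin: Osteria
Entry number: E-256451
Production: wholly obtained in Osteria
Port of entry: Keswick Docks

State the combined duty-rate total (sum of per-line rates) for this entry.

62%

Line A: switchgear unit → 10.2; rated 11 kW → 10.2.2; for motor vehicles → 10.2.2.2. Scheduled 10%. quota on 10.2 exhausted → over-quota 22%. → 22%.
Line B: insulated cable → 10.4; rated 90 kW → 10.4.2; for domestic appliances → 10.4.2.2. Scheduled 33%. No special measure applies. → 33%.
Line C: insulated cable → 10.4; rated 90 W → 10.4.1; industrial → 10.4.1.2. Scheduled 19%. Osteria agreement on 10.4: wholly obtained → 7% available; preferential 7%. → 7%.
Sum: 22% + 33% + 7% = 62%.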